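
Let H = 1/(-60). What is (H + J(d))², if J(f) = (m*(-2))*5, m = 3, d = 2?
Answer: 3243601/3600 ≈ 901.00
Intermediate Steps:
H = -1/60 ≈ -0.016667
J(f) = -30 (J(f) = (3*(-2))*5 = -6*5 = -30)
(H + J(d))² = (-1/60 - 30)² = (-1801/60)² = 3243601/3600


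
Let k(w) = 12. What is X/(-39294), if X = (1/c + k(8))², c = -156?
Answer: -3500641/956258784 ≈ -0.0036608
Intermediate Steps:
X = 3500641/24336 (X = (1/(-156) + 12)² = (-1/156 + 12)² = (1871/156)² = 3500641/24336 ≈ 143.85)
X/(-39294) = (3500641/24336)/(-39294) = (3500641/24336)*(-1/39294) = -3500641/956258784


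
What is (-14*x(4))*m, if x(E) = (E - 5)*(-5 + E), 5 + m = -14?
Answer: 266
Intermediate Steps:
m = -19 (m = -5 - 14 = -19)
x(E) = (-5 + E)² (x(E) = (-5 + E)*(-5 + E) = (-5 + E)²)
(-14*x(4))*m = -14*(-5 + 4)²*(-19) = -14*(-1)²*(-19) = -14*1*(-19) = -14*(-19) = 266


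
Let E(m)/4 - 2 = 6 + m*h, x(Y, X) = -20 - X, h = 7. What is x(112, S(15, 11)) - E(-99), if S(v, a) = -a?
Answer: 2731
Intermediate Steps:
E(m) = 32 + 28*m (E(m) = 8 + 4*(6 + m*7) = 8 + 4*(6 + 7*m) = 8 + (24 + 28*m) = 32 + 28*m)
x(112, S(15, 11)) - E(-99) = (-20 - (-1)*11) - (32 + 28*(-99)) = (-20 - 1*(-11)) - (32 - 2772) = (-20 + 11) - 1*(-2740) = -9 + 2740 = 2731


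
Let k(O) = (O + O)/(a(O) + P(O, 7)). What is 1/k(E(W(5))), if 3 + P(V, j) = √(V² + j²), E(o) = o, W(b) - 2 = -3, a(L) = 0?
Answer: 3/2 - 5*√2/2 ≈ -2.0355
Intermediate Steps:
W(b) = -1 (W(b) = 2 - 3 = -1)
P(V, j) = -3 + √(V² + j²)
k(O) = 2*O/(-3 + √(49 + O²)) (k(O) = (O + O)/(0 + (-3 + √(O² + 7²))) = (2*O)/(0 + (-3 + √(O² + 49))) = (2*O)/(0 + (-3 + √(49 + O²))) = (2*O)/(-3 + √(49 + O²)) = 2*O/(-3 + √(49 + O²)))
1/k(E(W(5))) = 1/(2*(-1)/(-3 + √(49 + (-1)²))) = 1/(2*(-1)/(-3 + √(49 + 1))) = 1/(2*(-1)/(-3 + √50)) = 1/(2*(-1)/(-3 + 5*√2)) = 1/(-2/(-3 + 5*√2)) = 3/2 - 5*√2/2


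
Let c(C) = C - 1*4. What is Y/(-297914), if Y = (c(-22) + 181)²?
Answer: -24025/297914 ≈ -0.080644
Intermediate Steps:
c(C) = -4 + C (c(C) = C - 4 = -4 + C)
Y = 24025 (Y = ((-4 - 22) + 181)² = (-26 + 181)² = 155² = 24025)
Y/(-297914) = 24025/(-297914) = 24025*(-1/297914) = -24025/297914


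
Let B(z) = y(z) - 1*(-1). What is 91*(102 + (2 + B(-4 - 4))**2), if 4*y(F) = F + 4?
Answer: 9646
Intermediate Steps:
y(F) = 1 + F/4 (y(F) = (F + 4)/4 = (4 + F)/4 = 1 + F/4)
B(z) = 2 + z/4 (B(z) = (1 + z/4) - 1*(-1) = (1 + z/4) + 1 = 2 + z/4)
91*(102 + (2 + B(-4 - 4))**2) = 91*(102 + (2 + (2 + (-4 - 4)/4))**2) = 91*(102 + (2 + (2 + (1/4)*(-8)))**2) = 91*(102 + (2 + (2 - 2))**2) = 91*(102 + (2 + 0)**2) = 91*(102 + 2**2) = 91*(102 + 4) = 91*106 = 9646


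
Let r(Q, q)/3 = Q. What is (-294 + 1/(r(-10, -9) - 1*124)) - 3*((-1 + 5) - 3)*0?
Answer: -45277/154 ≈ -294.01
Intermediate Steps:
r(Q, q) = 3*Q
(-294 + 1/(r(-10, -9) - 1*124)) - 3*((-1 + 5) - 3)*0 = (-294 + 1/(3*(-10) - 1*124)) - 3*((-1 + 5) - 3)*0 = (-294 + 1/(-30 - 124)) - 3*(4 - 3)*0 = (-294 + 1/(-154)) - 3*1*0 = (-294 - 1/154) - 3*0 = -45277/154 + 0 = -45277/154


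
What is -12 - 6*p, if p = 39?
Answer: -246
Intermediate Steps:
-12 - 6*p = -12 - 6*39 = -12 - 234 = -246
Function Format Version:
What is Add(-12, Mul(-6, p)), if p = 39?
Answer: -246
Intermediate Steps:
Add(-12, Mul(-6, p)) = Add(-12, Mul(-6, 39)) = Add(-12, -234) = -246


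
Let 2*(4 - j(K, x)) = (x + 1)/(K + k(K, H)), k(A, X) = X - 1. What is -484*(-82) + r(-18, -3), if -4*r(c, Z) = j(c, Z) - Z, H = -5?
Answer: 3809881/96 ≈ 39686.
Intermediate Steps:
k(A, X) = -1 + X
j(K, x) = 4 - (1 + x)/(2*(-6 + K)) (j(K, x) = 4 - (x + 1)/(2*(K + (-1 - 5))) = 4 - (1 + x)/(2*(K - 6)) = 4 - (1 + x)/(2*(-6 + K)))
r(c, Z) = Z/4 - (-49 - Z + 8*c)/(8*(-6 + c)) (r(c, Z) = -((-49 - Z + 8*c)/(2*(-6 + c)) - Z)/4 = -(-Z + (-49 - Z + 8*c)/(2*(-6 + c)))/4 = Z/4 - (-49 - Z + 8*c)/(8*(-6 + c)))
-484*(-82) + r(-18, -3) = -484*(-82) + (49 - 3 - 8*(-18) + 2*(-3)*(-6 - 18))/(8*(-6 - 18)) = 39688 + (⅛)*(49 - 3 + 144 + 2*(-3)*(-24))/(-24) = 39688 + (⅛)*(-1/24)*(49 - 3 + 144 + 144) = 39688 + (⅛)*(-1/24)*334 = 39688 - 167/96 = 3809881/96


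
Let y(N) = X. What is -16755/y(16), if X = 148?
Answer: -16755/148 ≈ -113.21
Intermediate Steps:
y(N) = 148
-16755/y(16) = -16755/148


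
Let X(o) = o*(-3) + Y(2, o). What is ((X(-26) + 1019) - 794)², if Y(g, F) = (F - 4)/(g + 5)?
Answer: 4372281/49 ≈ 89230.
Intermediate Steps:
Y(g, F) = (-4 + F)/(5 + g)
X(o) = -4/7 - 20*o/7 (X(o) = o*(-3) + (-4 + o)/(5 + 2) = -3*o + (-4 + o)/7 = -3*o + (-4/7 + o/7) = -4/7 - 20*o/7)
((X(-26) + 1019) - 794)² = (((-4/7 - 20/7*(-26)) + 1019) - 794)² = (((-4/7 + 520/7) + 1019) - 794)² = ((516/7 + 1019) - 794)² = (7649/7 - 794)² = (2091/7)² = 4372281/49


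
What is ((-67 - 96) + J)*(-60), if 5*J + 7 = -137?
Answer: 11508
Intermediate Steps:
J = -144/5 (J = -7/5 + (⅕)*(-137) = -7/5 - 137/5 = -144/5 ≈ -28.800)
((-67 - 96) + J)*(-60) = ((-67 - 96) - 144/5)*(-60) = (-163 - 144/5)*(-60) = -959/5*(-60) = 11508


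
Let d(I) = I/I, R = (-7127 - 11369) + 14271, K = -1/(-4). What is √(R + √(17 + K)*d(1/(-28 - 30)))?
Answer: √(-16900 + 2*√69)/2 ≈ 64.968*I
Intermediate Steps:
K = ¼ (K = -1*(-¼) = ¼ ≈ 0.25000)
R = -4225 (R = -18496 + 14271 = -4225)
d(I) = 1
√(R + √(17 + K)*d(1/(-28 - 30))) = √(-4225 + √(17 + ¼)*1) = √(-4225 + √(69/4)*1) = √(-4225 + (√69/2)*1) = √(-4225 + √69/2)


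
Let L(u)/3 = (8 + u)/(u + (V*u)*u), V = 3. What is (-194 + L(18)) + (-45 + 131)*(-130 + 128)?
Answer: -60377/165 ≈ -365.92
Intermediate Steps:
L(u) = 3*(8 + u)/(u + 3*u²) (L(u) = 3*((8 + u)/(u + (3*u)*u)) = 3*((8 + u)/(u + 3*u²)) = 3*(8 + u)/(u + 3*u²))
(-194 + L(18)) + (-45 + 131)*(-130 + 128) = (-194 + 3*(8 + 18)/(18*(1 + 3*18))) + (-45 + 131)*(-130 + 128) = (-194 + 3*(1/18)*26/(1 + 54)) + 86*(-2) = (-194 + 3*(1/18)*26/55) - 172 = (-194 + 3*(1/18)*(1/55)*26) - 172 = (-194 + 13/165) - 172 = -31997/165 - 172 = -60377/165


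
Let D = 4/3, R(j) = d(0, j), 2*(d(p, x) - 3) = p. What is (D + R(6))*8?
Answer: 104/3 ≈ 34.667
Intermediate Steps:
d(p, x) = 3 + p/2
R(j) = 3 (R(j) = 3 + (½)*0 = 3 + 0 = 3)
D = 4/3 (D = 4*(⅓) = 4/3 ≈ 1.3333)
(D + R(6))*8 = (4/3 + 3)*8 = (13/3)*8 = 104/3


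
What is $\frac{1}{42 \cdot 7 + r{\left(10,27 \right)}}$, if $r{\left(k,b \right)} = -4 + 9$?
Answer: $\frac{1}{299} \approx 0.0033445$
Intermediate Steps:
$r{\left(k,b \right)} = 5$
$\frac{1}{42 \cdot 7 + r{\left(10,27 \right)}} = \frac{1}{42 \cdot 7 + 5} = \frac{1}{294 + 5} = \frac{1}{299}$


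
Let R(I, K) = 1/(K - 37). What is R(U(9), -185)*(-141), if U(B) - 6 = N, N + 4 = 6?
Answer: 47/74 ≈ 0.63513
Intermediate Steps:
N = 2 (N = -4 + 6 = 2)
U(B) = 8 (U(B) = 6 + 2 = 8)
R(I, K) = 1/(-37 + K)
R(U(9), -185)*(-141) = -141/(-37 - 185) = -141/(-222) = -1/222*(-141) = 47/74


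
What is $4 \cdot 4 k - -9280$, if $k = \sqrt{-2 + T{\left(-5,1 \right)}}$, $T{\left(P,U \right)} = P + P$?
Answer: $9280 + 32 i \sqrt{3} \approx 9280.0 + 55.426 i$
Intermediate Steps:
$T{\left(P,U \right)} = 2 P$
$k = 2 i \sqrt{3}$ ($k = \sqrt{-2 + 2 \left(-5\right)} = \sqrt{-2 - 10} = \sqrt{-12} = 2 i \sqrt{3} \approx 3.4641 i$)
$4 \cdot 4 k - -9280 = 4 \cdot 4 \cdot 2 i \sqrt{3} - -9280 = 16 \cdot 2 i \sqrt{3} + 9280 = 32 i \sqrt{3} + 9280 = 9280 + 32 i \sqrt{3}$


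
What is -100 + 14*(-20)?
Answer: -380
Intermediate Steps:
-100 + 14*(-20) = -100 - 280 = -380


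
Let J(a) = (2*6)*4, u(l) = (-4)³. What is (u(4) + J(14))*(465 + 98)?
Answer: -9008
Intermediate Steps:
u(l) = -64
J(a) = 48 (J(a) = 12*4 = 48)
(u(4) + J(14))*(465 + 98) = (-64 + 48)*(465 + 98) = -16*563 = -9008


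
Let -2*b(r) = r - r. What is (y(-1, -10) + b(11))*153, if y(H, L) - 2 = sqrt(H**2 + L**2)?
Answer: 306 + 153*sqrt(101) ≈ 1843.6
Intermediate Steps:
b(r) = 0 (b(r) = -(r - r)/2 = -1/2*0 = 0)
y(H, L) = 2 + sqrt(H**2 + L**2)
(y(-1, -10) + b(11))*153 = ((2 + sqrt((-1)**2 + (-10)**2)) + 0)*153 = ((2 + sqrt(1 + 100)) + 0)*153 = ((2 + sqrt(101)) + 0)*153 = (2 + sqrt(101))*153 = 306 + 153*sqrt(101)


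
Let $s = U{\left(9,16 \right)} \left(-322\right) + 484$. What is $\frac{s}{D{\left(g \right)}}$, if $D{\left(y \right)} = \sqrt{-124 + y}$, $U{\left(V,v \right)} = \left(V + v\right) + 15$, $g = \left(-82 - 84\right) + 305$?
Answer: $- \frac{4132 \sqrt{15}}{5} \approx -3200.6$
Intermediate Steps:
$g = 139$ ($g = -166 + 305 = 139$)
$U{\left(V,v \right)} = 15 + V + v$
$s = -12396$ ($s = \left(15 + 9 + 16\right) \left(-322\right) + 484 = 40 \left(-322\right) + 484 = -12880 + 484 = -12396$)
$\frac{s}{D{\left(g \right)}} = - \frac{12396}{\sqrt{-124 + 139}} = - \frac{12396}{\sqrt{15}} = - 12396 \frac{\sqrt{15}}{15} = - \frac{4132 \sqrt{15}}{5}$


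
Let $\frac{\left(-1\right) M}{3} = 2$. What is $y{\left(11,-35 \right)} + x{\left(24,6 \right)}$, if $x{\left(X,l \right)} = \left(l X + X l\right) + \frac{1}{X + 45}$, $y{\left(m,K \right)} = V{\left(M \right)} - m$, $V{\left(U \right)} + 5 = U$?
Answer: $\frac{18355}{69} \approx 266.01$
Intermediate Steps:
$M = -6$ ($M = \left(-3\right) 2 = -6$)
$V{\left(U \right)} = -5 + U$
$y{\left(m,K \right)} = -11 - m$ ($y{\left(m,K \right)} = \left(-5 - 6\right) - m = -11 - m$)
$x{\left(X,l \right)} = \frac{1}{45 + X} + 2 X l$ ($x{\left(X,l \right)} = \left(X l + X l\right) + \frac{1}{45 + X} = 2 X l + \frac{1}{45 + X} = \frac{1}{45 + X} + 2 X l$)
$y{\left(11,-35 \right)} + x{\left(24,6 \right)} = \left(-11 - 11\right) + \frac{1 + 2 \cdot 6 \cdot 24^{2} + 90 \cdot 24 \cdot 6}{45 + 24} = \left(-11 - 11\right) + \frac{1 + 2 \cdot 6 \cdot 576 + 12960}{69} = -22 + \frac{1 + 6912 + 12960}{69} = -22 + \frac{1}{69} \cdot 19873 = -22 + \frac{19873}{69} = \frac{18355}{69}$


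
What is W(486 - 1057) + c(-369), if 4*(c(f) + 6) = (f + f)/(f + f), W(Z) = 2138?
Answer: 8529/4 ≈ 2132.3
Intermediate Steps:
c(f) = -23/4 (c(f) = -6 + ((f + f)/(f + f))/4 = -6 + ((2*f)/((2*f)))/4 = -6 + ((2*f)*(1/(2*f)))/4 = -6 + (1/4)*1 = -6 + 1/4 = -23/4)
W(486 - 1057) + c(-369) = 2138 - 23/4 = 8529/4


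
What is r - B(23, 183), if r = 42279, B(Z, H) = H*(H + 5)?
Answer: 7875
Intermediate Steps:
B(Z, H) = H*(5 + H)
r - B(23, 183) = 42279 - 183*(5 + 183) = 42279 - 183*188 = 42279 - 1*34404 = 42279 - 34404 = 7875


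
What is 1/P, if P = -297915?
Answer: -1/297915 ≈ -3.3567e-6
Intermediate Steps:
1/P = 1/(-297915) = -1/297915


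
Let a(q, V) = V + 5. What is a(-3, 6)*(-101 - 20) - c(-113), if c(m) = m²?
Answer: -14100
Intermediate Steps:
a(q, V) = 5 + V
a(-3, 6)*(-101 - 20) - c(-113) = (5 + 6)*(-101 - 20) - 1*(-113)² = 11*(-121) - 1*12769 = -1331 - 12769 = -14100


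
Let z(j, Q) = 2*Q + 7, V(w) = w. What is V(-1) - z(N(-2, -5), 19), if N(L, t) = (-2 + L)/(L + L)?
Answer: -46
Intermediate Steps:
N(L, t) = (-2 + L)/(2*L) (N(L, t) = (-2 + L)/((2*L)) = (-2 + L)*(1/(2*L)) = (-2 + L)/(2*L))
z(j, Q) = 7 + 2*Q
V(-1) - z(N(-2, -5), 19) = -1 - (7 + 2*19) = -1 - (7 + 38) = -1 - 1*45 = -1 - 45 = -46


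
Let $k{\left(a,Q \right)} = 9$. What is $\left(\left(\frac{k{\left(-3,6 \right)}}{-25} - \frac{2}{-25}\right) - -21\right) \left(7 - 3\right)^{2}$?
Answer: $\frac{8288}{25} \approx 331.52$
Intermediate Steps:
$\left(\left(\frac{k{\left(-3,6 \right)}}{-25} - \frac{2}{-25}\right) - -21\right) \left(7 - 3\right)^{2} = \left(\left(\frac{9}{-25} - \frac{2}{-25}\right) - -21\right) \left(7 - 3\right)^{2} = \left(\left(9 \left(- \frac{1}{25}\right) - - \frac{2}{25}\right) + 21\right) 4^{2} = \left(\left(- \frac{9}{25} + \frac{2}{25}\right) + 21\right) 16 = \left(- \frac{7}{25} + 21\right) 16 = \frac{518}{25} \cdot 16 = \frac{8288}{25}$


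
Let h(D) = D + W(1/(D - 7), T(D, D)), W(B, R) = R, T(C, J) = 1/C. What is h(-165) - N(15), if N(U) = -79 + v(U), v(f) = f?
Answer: -16666/165 ≈ -101.01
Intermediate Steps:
N(U) = -79 + U
h(D) = D + 1/D
h(-165) - N(15) = (-165 + 1/(-165)) - (-79 + 15) = (-165 - 1/165) - 1*(-64) = -27226/165 + 64 = -16666/165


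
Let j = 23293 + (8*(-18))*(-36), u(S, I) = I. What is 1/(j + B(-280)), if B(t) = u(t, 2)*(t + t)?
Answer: 1/27357 ≈ 3.6554e-5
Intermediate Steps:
B(t) = 4*t (B(t) = 2*(t + t) = 2*(2*t) = 4*t)
j = 28477 (j = 23293 - 144*(-36) = 23293 + 5184 = 28477)
1/(j + B(-280)) = 1/(28477 + 4*(-280)) = 1/(28477 - 1120) = 1/27357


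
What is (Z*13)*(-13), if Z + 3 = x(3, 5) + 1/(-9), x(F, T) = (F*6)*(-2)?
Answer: 59488/9 ≈ 6609.8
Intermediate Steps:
x(F, T) = -12*F (x(F, T) = (6*F)*(-2) = -12*F)
Z = -352/9 (Z = -3 + (-12*3 + 1/(-9)) = -3 + (-36 - 1/9) = -3 - 325/9 = -352/9 ≈ -39.111)
(Z*13)*(-13) = -352/9*13*(-13) = -4576/9*(-13) = 59488/9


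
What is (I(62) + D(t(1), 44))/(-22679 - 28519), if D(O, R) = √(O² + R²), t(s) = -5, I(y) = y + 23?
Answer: -85/51198 - √1961/51198 ≈ -0.0025252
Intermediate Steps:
I(y) = 23 + y
(I(62) + D(t(1), 44))/(-22679 - 28519) = ((23 + 62) + √((-5)² + 44²))/(-22679 - 28519) = (85 + √(25 + 1936))/(-51198) = (85 + √1961)*(-1/51198) = -85/51198 - √1961/51198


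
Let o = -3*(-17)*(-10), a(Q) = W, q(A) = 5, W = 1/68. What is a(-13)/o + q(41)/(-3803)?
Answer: -177203/131888040 ≈ -0.0013436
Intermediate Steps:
W = 1/68 ≈ 0.014706
a(Q) = 1/68
o = -510 (o = 51*(-10) = -510)
a(-13)/o + q(41)/(-3803) = (1/68)/(-510) + 5/(-3803) = (1/68)*(-1/510) + 5*(-1/3803) = -1/34680 - 5/3803 = -177203/131888040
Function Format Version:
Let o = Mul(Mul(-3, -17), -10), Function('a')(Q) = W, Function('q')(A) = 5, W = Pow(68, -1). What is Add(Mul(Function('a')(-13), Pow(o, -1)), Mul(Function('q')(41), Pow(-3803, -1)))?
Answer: Rational(-177203, 131888040) ≈ -0.0013436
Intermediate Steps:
W = Rational(1, 68) ≈ 0.014706
Function('a')(Q) = Rational(1, 68)
o = -510 (o = Mul(51, -10) = -510)
Add(Mul(Function('a')(-13), Pow(o, -1)), Mul(Function('q')(41), Pow(-3803, -1))) = Add(Mul(Rational(1, 68), Pow(-510, -1)), Mul(5, Pow(-3803, -1))) = Add(Mul(Rational(1, 68), Rational(-1, 510)), Mul(5, Rational(-1, 3803))) = Add(Rational(-1, 34680), Rational(-5, 3803)) = Rational(-177203, 131888040)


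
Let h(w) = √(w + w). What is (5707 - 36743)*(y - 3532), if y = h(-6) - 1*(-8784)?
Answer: -163001072 - 62072*I*√3 ≈ -1.63e+8 - 1.0751e+5*I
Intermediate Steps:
h(w) = √2*√w (h(w) = √(2*w) = √2*√w)
y = 8784 + 2*I*√3 (y = √2*√(-6) - 1*(-8784) = √2*(I*√6) + 8784 = 2*I*√3 + 8784 = 8784 + 2*I*√3 ≈ 8784.0 + 3.4641*I)
(5707 - 36743)*(y - 3532) = (5707 - 36743)*((8784 + 2*I*√3) - 3532) = -31036*(5252 + 2*I*√3) = -163001072 - 62072*I*√3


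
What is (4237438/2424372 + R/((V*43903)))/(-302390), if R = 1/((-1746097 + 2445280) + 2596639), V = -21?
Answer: -48772685681619539/8438009275543944941670 ≈ -5.7801e-6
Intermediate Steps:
R = 1/3295822 (R = 1/(699183 + 2596639) = 1/3295822 ≈ 3.0341e-7)
(4237438/2424372 + R/((V*43903)))/(-302390) = (4237438/2424372 + 1/(3295822*((-21*43903))))/(-302390) = (4237438*(1/2424372) + (1/3295822)/(-921963))*(-1/302390) = (2118719/1212186 + (1/3295822)*(-1/921963))*(-1/302390) = (2118719/1212186 - 1/3038625938586)*(-1/302390) = (536499542497814929/306948318499234083)*(-1/302390) = -48772685681619539/8438009275543944941670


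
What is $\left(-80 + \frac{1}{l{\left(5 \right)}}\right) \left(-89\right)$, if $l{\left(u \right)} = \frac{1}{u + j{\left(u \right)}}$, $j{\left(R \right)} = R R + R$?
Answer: $4005$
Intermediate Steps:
$j{\left(R \right)} = R + R^{2}$ ($j{\left(R \right)} = R^{2} + R = R + R^{2}$)
$l{\left(u \right)} = \frac{1}{u + u \left(1 + u\right)}$
$\left(-80 + \frac{1}{l{\left(5 \right)}}\right) \left(-89\right) = \left(-80 + \frac{1}{\frac{1}{5} \frac{1}{2 + 5}}\right) \left(-89\right) = \left(-80 + \frac{1}{\frac{1}{5} \cdot \frac{1}{7}}\right) \left(-89\right) = \left(-80 + \frac{1}{\frac{1}{35}}\right) \left(-89\right) = \left(-80 + 35\right) \left(-89\right) = \left(-45\right) \left(-89\right) = 4005$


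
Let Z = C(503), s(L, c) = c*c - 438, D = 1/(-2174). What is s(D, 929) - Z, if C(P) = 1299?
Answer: 861304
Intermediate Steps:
D = -1/2174 ≈ -0.00045998
s(L, c) = -438 + c² (s(L, c) = c² - 438 = -438 + c²)
Z = 1299
s(D, 929) - Z = (-438 + 929²) - 1*1299 = (-438 + 863041) - 1299 = 862603 - 1299 = 861304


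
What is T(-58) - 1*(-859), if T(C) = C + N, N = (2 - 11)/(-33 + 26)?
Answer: 5616/7 ≈ 802.29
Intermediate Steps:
N = 9/7 (N = -9/(-7) = -9*(-⅐) = 9/7 ≈ 1.2857)
T(C) = 9/7 + C (T(C) = C + 9/7 = 9/7 + C)
T(-58) - 1*(-859) = (9/7 - 58) - 1*(-859) = -397/7 + 859 = 5616/7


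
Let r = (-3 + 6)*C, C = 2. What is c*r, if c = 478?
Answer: 2868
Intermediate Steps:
r = 6 (r = (-3 + 6)*2 = 3*2 = 6)
c*r = 478*6 = 2868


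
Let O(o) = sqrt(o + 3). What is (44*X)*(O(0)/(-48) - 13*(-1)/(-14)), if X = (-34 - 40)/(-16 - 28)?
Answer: -481/7 - 37*sqrt(3)/24 ≈ -71.385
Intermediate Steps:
O(o) = sqrt(3 + o)
X = 37/22 (X = -74/(-44) = -74*(-1/44) = 37/22 ≈ 1.6818)
(44*X)*(O(0)/(-48) - 13*(-1)/(-14)) = (44*(37/22))*(sqrt(3 + 0)/(-48) - 13*(-1)/(-14)) = 74*(sqrt(3)*(-1/48) + 13*(-1/14)) = 74*(-sqrt(3)/48 - 13/14) = 74*(-13/14 - sqrt(3)/48) = -481/7 - 37*sqrt(3)/24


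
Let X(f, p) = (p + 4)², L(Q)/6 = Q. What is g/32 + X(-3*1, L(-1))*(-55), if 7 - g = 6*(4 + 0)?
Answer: -7057/32 ≈ -220.53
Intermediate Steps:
g = -17 (g = 7 - 6*(4 + 0) = 7 - 6*4 = 7 - 1*24 = 7 - 24 = -17)
L(Q) = 6*Q
X(f, p) = (4 + p)²
g/32 + X(-3*1, L(-1))*(-55) = -17/32 + (4 + 6*(-1))²*(-55) = -17*1/32 + (4 - 6)²*(-55) = -17/32 + (-2)²*(-55) = -17/32 + 4*(-55) = -17/32 - 220 = -7057/32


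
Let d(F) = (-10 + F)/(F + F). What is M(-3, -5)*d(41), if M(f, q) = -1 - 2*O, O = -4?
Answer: 217/82 ≈ 2.6463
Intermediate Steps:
M(f, q) = 7 (M(f, q) = -1 - 2*(-4) = -1 + 8 = 7)
d(F) = (-10 + F)/(2*F) (d(F) = (-10 + F)/((2*F)) = (-10 + F)*(1/(2*F)) = (-10 + F)/(2*F))
M(-3, -5)*d(41) = 7*((1/2)*(-10 + 41)/41) = 7*((1/2)*(1/41)*31) = 7*(31/82) = 217/82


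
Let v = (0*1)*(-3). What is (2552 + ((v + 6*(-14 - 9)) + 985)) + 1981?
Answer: 5380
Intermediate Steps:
v = 0 (v = 0*(-3) = 0)
(2552 + ((v + 6*(-14 - 9)) + 985)) + 1981 = (2552 + ((0 + 6*(-14 - 9)) + 985)) + 1981 = (2552 + ((0 + 6*(-23)) + 985)) + 1981 = (2552 + ((0 - 138) + 985)) + 1981 = (2552 + (-138 + 985)) + 1981 = (2552 + 847) + 1981 = 3399 + 1981 = 5380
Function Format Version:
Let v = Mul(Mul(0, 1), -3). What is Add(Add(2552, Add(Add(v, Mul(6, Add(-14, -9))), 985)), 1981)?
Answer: 5380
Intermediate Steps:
v = 0 (v = Mul(0, -3) = 0)
Add(Add(2552, Add(Add(v, Mul(6, Add(-14, -9))), 985)), 1981) = Add(Add(2552, Add(Add(0, Mul(6, Add(-14, -9))), 985)), 1981) = Add(Add(2552, Add(Add(0, Mul(6, -23)), 985)), 1981) = Add(Add(2552, Add(Add(0, -138), 985)), 1981) = Add(Add(2552, Add(-138, 985)), 1981) = Add(Add(2552, 847), 1981) = Add(3399, 1981) = 5380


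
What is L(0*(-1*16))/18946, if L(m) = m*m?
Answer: 0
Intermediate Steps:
L(m) = m²
L(0*(-1*16))/18946 = (0*(-1*16))²/18946 = (0*(-16))²*(1/18946) = 0²*(1/18946) = 0*(1/18946) = 0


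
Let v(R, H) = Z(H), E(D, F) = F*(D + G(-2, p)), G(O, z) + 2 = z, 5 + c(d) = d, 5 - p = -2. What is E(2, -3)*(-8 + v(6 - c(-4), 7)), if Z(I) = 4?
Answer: 84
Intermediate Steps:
p = 7 (p = 5 - 1*(-2) = 5 + 2 = 7)
c(d) = -5 + d
G(O, z) = -2 + z
E(D, F) = F*(5 + D) (E(D, F) = F*(D + (-2 + 7)) = F*(D + 5) = F*(5 + D))
v(R, H) = 4
E(2, -3)*(-8 + v(6 - c(-4), 7)) = (-3*(5 + 2))*(-8 + 4) = -3*7*(-4) = -21*(-4) = 84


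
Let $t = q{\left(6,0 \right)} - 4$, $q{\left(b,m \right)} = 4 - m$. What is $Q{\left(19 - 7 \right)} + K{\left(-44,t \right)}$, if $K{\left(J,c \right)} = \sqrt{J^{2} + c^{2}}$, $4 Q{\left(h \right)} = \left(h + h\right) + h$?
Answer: $53$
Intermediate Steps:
$Q{\left(h \right)} = \frac{3 h}{4}$ ($Q{\left(h \right)} = \frac{\left(h + h\right) + h}{4} = \frac{2 h + h}{4} = \frac{3 h}{4}$)
$t = 0$ ($t = \left(4 - 0\right) - 4 = \left(4 + 0\right) - 4 = 4 - 4 = 0$)
$Q{\left(19 - 7 \right)} + K{\left(-44,t \right)} = \frac{3 \left(19 - 7\right)}{4} + \sqrt{\left(-44\right)^{2} + 0^{2}} = \frac{3 \left(19 - 7\right)}{4} + \sqrt{1936 + 0} = \frac{3}{4} \cdot 12 + \sqrt{1936} = 9 + 44 = 53$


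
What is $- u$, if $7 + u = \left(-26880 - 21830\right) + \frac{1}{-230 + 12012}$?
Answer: $\frac{573983693}{11782} \approx 48717.0$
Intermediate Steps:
$u = - \frac{573983693}{11782}$ ($u = -7 + \left(\left(-26880 - 21830\right) + \frac{1}{-230 + 12012}\right) = -7 - \left(48710 - \frac{1}{11782}\right) = -7 + \left(-48710 + \frac{1}{11782}\right) = -7 - \frac{573901219}{11782} = - \frac{573983693}{11782} \approx -48717.0$)
$- u = \left(-1\right) \left(- \frac{573983693}{11782}\right) = \frac{573983693}{11782}$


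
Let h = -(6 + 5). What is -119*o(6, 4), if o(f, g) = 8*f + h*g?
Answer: -476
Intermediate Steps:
h = -11 (h = -1*11 = -11)
o(f, g) = -11*g + 8*f (o(f, g) = 8*f - 11*g = -11*g + 8*f)
-119*o(6, 4) = -119*(-11*4 + 8*6) = -119*(-44 + 48) = -119*4 = -476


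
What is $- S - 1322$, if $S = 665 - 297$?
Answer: $-1690$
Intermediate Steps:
$S = 368$
$- S - 1322 = \left(-1\right) 368 - 1322 = -368 - 1322 = -1690$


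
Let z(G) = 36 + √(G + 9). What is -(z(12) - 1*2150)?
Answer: 2114 - √21 ≈ 2109.4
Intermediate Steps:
z(G) = 36 + √(9 + G)
-(z(12) - 1*2150) = -((36 + √(9 + 12)) - 1*2150) = -((36 + √21) - 2150) = -(-2114 + √21) = 2114 - √21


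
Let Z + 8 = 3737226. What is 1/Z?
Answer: 1/3737218 ≈ 2.6758e-7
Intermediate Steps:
Z = 3737218 (Z = -8 + 3737226 = 3737218)
1/Z = 1/3737218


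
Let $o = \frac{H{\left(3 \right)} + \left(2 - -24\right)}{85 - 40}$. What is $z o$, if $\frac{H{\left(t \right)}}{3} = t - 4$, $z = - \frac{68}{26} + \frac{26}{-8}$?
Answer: $- \frac{1403}{468} \approx -2.9979$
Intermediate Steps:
$z = - \frac{305}{52}$ ($z = \left(-68\right) \frac{1}{26} + 26 \left(- \frac{1}{8}\right) = - \frac{34}{13} - \frac{13}{4} = - \frac{305}{52} \approx -5.8654$)
$H{\left(t \right)} = -12 + 3 t$ ($H{\left(t \right)} = 3 \left(t - 4\right) = 3 \left(-4 + t\right) = -12 + 3 t$)
$o = \frac{23}{45}$ ($o = \frac{\left(-12 + 3 \cdot 3\right) + \left(2 - -24\right)}{85 - 40} = \frac{\left(-12 + 9\right) + \left(2 + 24\right)}{45} = \left(-3 + 26\right) \frac{1}{45} = 23 \cdot \frac{1}{45} = \frac{23}{45} \approx 0.51111$)
$z o = \left(- \frac{305}{52}\right) \frac{23}{45} = - \frac{1403}{468}$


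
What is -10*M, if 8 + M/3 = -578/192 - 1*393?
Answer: 193925/16 ≈ 12120.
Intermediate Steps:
M = -38785/32 (M = -24 + 3*(-578/192 - 1*393) = -24 + 3*(-578*1/192 - 393) = -24 + 3*(-289/96 - 393) = -24 + 3*(-38017/96) = -24 - 38017/32 = -38785/32 ≈ -1212.0)
-10*M = -10*(-38785/32) = 193925/16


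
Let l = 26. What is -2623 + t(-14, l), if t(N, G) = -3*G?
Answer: -2701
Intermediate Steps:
-2623 + t(-14, l) = -2623 - 3*26 = -2623 - 78 = -2701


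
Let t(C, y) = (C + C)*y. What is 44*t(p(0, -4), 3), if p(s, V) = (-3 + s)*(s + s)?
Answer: 0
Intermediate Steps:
p(s, V) = 2*s*(-3 + s) (p(s, V) = (-3 + s)*(2*s) = 2*s*(-3 + s))
t(C, y) = 2*C*y (t(C, y) = (2*C)*y = 2*C*y)
44*t(p(0, -4), 3) = 44*(2*(2*0*(-3 + 0))*3) = 44*(2*(2*0*(-3))*3) = 44*(2*0*3) = 44*0 = 0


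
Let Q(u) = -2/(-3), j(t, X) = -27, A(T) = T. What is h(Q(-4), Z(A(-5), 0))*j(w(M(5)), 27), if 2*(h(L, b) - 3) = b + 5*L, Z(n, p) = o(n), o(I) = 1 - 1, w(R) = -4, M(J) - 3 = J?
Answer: -126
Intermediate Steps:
M(J) = 3 + J
o(I) = 0
Z(n, p) = 0
Q(u) = ⅔ (Q(u) = -2*(-⅓) = ⅔)
h(L, b) = 3 + b/2 + 5*L/2 (h(L, b) = 3 + (b + 5*L)/2 = 3 + (b/2 + 5*L/2) = 3 + b/2 + 5*L/2)
h(Q(-4), Z(A(-5), 0))*j(w(M(5)), 27) = (3 + (½)*0 + (5/2)*(⅔))*(-27) = (3 + 0 + 5/3)*(-27) = (14/3)*(-27) = -126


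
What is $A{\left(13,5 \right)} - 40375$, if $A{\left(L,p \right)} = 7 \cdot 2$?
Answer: $-40361$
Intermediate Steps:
$A{\left(L,p \right)} = 14$
$A{\left(13,5 \right)} - 40375 = 14 - 40375 = -40361$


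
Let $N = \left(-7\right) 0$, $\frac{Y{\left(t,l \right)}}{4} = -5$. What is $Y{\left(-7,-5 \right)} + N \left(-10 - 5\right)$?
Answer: $-20$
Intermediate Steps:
$Y{\left(t,l \right)} = -20$ ($Y{\left(t,l \right)} = 4 \left(-5\right) = -20$)
$N = 0$
$Y{\left(-7,-5 \right)} + N \left(-10 - 5\right) = -20 + 0 \left(-10 - 5\right) = -20 + 0 \left(-15\right) = -20 + 0 = -20$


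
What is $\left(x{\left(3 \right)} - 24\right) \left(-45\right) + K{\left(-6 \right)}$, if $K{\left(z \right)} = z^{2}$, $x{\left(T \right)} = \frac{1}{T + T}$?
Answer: $\frac{2217}{2} \approx 1108.5$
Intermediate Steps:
$x{\left(T \right)} = \frac{1}{2 T}$
$\left(x{\left(3 \right)} - 24\right) \left(-45\right) + K{\left(-6 \right)} = \left(\frac{1}{2 \cdot 3} - 24\right) \left(-45\right) + \left(-6\right)^{2} = \left(\frac{1}{2} \cdot \frac{1}{3} - 24\right) \left(-45\right) + 36 = \left(\frac{1}{6} - 24\right) \left(-45\right) + 36 = \left(- \frac{143}{6}\right) \left(-45\right) + 36 = \frac{2145}{2} + 36 = \frac{2217}{2}$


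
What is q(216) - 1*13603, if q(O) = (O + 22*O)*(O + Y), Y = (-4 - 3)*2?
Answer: 989933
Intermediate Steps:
Y = -14 (Y = -7*2 = -14)
q(O) = 23*O*(-14 + O) (q(O) = (O + 22*O)*(O - 14) = (23*O)*(-14 + O) = 23*O*(-14 + O))
q(216) - 1*13603 = 23*216*(-14 + 216) - 1*13603 = 23*216*202 - 13603 = 1003536 - 13603 = 989933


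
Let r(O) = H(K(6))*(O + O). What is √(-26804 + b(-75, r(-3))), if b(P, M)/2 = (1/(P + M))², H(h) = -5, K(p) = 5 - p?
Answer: I*√54278098/45 ≈ 163.72*I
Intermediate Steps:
r(O) = -10*O (r(O) = -5*(O + O) = -10*O)
b(P, M) = 2/(M + P)² (b(P, M) = 2*(1/(P + M))² = 2*(1/(M + P))² = 2/(M + P)²)
√(-26804 + b(-75, r(-3))) = √(-26804 + 2/(-10*(-3) - 75)²) = √(-26804 + 2/(30 - 75)²) = √(-26804 + 2/(-45)²) = √(-26804 + 2*(1/2025)) = √(-26804 + 2/2025) = √(-54278098/2025) = I*√54278098/45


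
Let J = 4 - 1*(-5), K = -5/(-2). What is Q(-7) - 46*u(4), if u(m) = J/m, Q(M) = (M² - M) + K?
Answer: -45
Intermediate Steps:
K = 5/2 (K = -5*(-½) = 5/2 ≈ 2.5000)
Q(M) = 5/2 + M² - M (Q(M) = (M² - M) + 5/2 = 5/2 + M² - M)
J = 9 (J = 4 + 5 = 9)
u(m) = 9/m
Q(-7) - 46*u(4) = (5/2 + (-7)² - 1*(-7)) - 414/4 = (5/2 + 49 + 7) - 414/4 = 117/2 - 46*9/4 = 117/2 - 207/2 = -45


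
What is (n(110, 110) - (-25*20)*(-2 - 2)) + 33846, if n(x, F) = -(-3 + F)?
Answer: 31739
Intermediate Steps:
n(x, F) = 3 - F
(n(110, 110) - (-25*20)*(-2 - 2)) + 33846 = ((3 - 1*110) - (-25*20)*(-2 - 2)) + 33846 = ((3 - 110) - (-500)*(-4)) + 33846 = (-107 - 1*2000) + 33846 = (-107 - 2000) + 33846 = -2107 + 33846 = 31739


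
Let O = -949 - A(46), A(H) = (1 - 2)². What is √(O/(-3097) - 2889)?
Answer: I*√76749691/163 ≈ 53.747*I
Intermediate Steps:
A(H) = 1 (A(H) = (-1)² = 1)
O = -950 (O = -949 - 1*1 = -949 - 1 = -950)
√(O/(-3097) - 2889) = √(-950/(-3097) - 2889) = √(-950*(-1/3097) - 2889) = √(50/163 - 2889) = √(-470857/163) = I*√76749691/163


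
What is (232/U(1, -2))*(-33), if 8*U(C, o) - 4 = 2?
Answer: -10208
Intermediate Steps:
U(C, o) = ¾ (U(C, o) = ½ + (⅛)*2 = ½ + ¼ = ¾)
(232/U(1, -2))*(-33) = (232/(¾))*(-33) = (232*(4/3))*(-33) = (928/3)*(-33) = -10208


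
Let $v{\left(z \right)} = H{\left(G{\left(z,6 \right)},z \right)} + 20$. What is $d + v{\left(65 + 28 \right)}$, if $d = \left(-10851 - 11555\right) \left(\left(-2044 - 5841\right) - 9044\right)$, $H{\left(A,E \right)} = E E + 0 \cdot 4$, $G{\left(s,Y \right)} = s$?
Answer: $379319843$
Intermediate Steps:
$H{\left(A,E \right)} = E^{2}$ ($H{\left(A,E \right)} = E^{2} + 0 = E^{2}$)
$v{\left(z \right)} = 20 + z^{2}$ ($v{\left(z \right)} = z^{2} + 20 = 20 + z^{2}$)
$d = 379311174$ ($d = - 22406 \left(-7885 - 9044\right) = \left(-22406\right) \left(-16929\right) = 379311174$)
$d + v{\left(65 + 28 \right)} = 379311174 + \left(20 + \left(65 + 28\right)^{2}\right) = 379311174 + \left(20 + 93^{2}\right) = 379311174 + \left(20 + 8649\right) = 379311174 + 8669 = 379319843$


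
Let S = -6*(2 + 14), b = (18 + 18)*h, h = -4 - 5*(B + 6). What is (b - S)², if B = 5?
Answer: 4112784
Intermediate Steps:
h = -59 (h = -4 - 5*(5 + 6) = -4 - 5*11 = -4 - 55 = -59)
b = -2124 (b = (18 + 18)*(-59) = 36*(-59) = -2124)
S = -96 (S = -6*16 = -96)
(b - S)² = (-2124 - 1*(-96))² = (-2124 + 96)² = (-2028)² = 4112784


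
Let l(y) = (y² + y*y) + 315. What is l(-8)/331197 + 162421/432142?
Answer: 53984786843/143124133974 ≈ 0.37719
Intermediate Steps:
l(y) = 315 + 2*y² (l(y) = (y² + y²) + 315 = 2*y² + 315 = 315 + 2*y²)
l(-8)/331197 + 162421/432142 = (315 + 2*(-8)²)/331197 + 162421/432142 = (315 + 2*64)*(1/331197) + 162421*(1/432142) = (315 + 128)*(1/331197) + 162421/432142 = 443*(1/331197) + 162421/432142 = 443/331197 + 162421/432142 = 53984786843/143124133974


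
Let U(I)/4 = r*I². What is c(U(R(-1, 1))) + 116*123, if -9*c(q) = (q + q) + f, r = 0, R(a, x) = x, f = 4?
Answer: 128408/9 ≈ 14268.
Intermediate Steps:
U(I) = 0 (U(I) = 4*(0*I²) = 4*0 = 0)
c(q) = -4/9 - 2*q/9 (c(q) = -((q + q) + 4)/9 = -(2*q + 4)/9 = -(4 + 2*q)/9 = -4/9 - 2*q/9)
c(U(R(-1, 1))) + 116*123 = (-4/9 - 2/9*0) + 116*123 = (-4/9 + 0) + 14268 = -4/9 + 14268 = 128408/9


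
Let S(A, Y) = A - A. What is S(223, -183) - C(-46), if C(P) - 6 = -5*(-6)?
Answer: -36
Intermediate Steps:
S(A, Y) = 0
C(P) = 36 (C(P) = 6 - 5*(-6) = 6 + 30 = 36)
S(223, -183) - C(-46) = 0 - 1*36 = 0 - 36 = -36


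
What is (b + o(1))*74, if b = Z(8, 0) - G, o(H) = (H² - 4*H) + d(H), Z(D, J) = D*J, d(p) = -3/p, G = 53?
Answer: -4366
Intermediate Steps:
o(H) = H² - 4*H - 3/H (o(H) = (H² - 4*H) - 3/H = H² - 4*H - 3/H)
b = -53 (b = 8*0 - 1*53 = 0 - 53 = -53)
(b + o(1))*74 = (-53 + (-3 + 1²*(-4 + 1))/1)*74 = (-53 + 1*(-3 + 1*(-3)))*74 = (-53 + 1*(-3 - 3))*74 = (-53 + 1*(-6))*74 = (-53 - 6)*74 = -59*74 = -4366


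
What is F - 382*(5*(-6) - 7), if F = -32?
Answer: 14102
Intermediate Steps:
F - 382*(5*(-6) - 7) = -32 - 382*(5*(-6) - 7) = -32 - 382*(-30 - 7) = -32 - 382*(-37) = -32 + 14134 = 14102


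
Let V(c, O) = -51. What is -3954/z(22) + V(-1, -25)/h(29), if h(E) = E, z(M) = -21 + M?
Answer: -114717/29 ≈ -3955.8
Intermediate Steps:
-3954/z(22) + V(-1, -25)/h(29) = -3954/(-21 + 22) - 51/29 = -3954/1 - 51*1/29 = -3954*1 - 51/29 = -3954 - 51/29 = -114717/29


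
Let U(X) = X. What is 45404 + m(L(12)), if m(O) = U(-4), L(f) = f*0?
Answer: 45400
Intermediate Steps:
L(f) = 0
m(O) = -4
45404 + m(L(12)) = 45404 - 4 = 45400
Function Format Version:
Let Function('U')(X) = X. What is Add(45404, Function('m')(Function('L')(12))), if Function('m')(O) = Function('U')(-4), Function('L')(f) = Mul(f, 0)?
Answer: 45400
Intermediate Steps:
Function('L')(f) = 0
Function('m')(O) = -4
Add(45404, Function('m')(Function('L')(12))) = Add(45404, -4) = 45400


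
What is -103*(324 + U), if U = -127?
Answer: -20291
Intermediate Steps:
-103*(324 + U) = -103*(324 - 127) = -103*197 = -20291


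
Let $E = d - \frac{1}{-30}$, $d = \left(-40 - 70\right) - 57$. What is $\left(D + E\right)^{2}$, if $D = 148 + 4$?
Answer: $\frac{201601}{900} \approx 224.0$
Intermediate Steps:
$D = 152$
$d = -167$ ($d = -110 - 57 = -167$)
$E = - \frac{5009}{30}$ ($E = -167 - \frac{1}{-30} = -167 - - \frac{1}{30} = -167 + \frac{1}{30} = - \frac{5009}{30} \approx -166.97$)
$\left(D + E\right)^{2} = \left(152 - \frac{5009}{30}\right)^{2} = \left(- \frac{449}{30}\right)^{2} = \frac{201601}{900}$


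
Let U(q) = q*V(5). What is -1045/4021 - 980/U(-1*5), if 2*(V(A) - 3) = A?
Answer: 1564737/44231 ≈ 35.376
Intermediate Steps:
V(A) = 3 + A/2
U(q) = 11*q/2 (U(q) = q*(3 + (½)*5) = q*(3 + 5/2) = q*(11/2) = 11*q/2)
-1045/4021 - 980/U(-1*5) = -1045/4021 - 980/(11*(-1*5)/2) = -1045*1/4021 - 980/((11/2)*(-5)) = -1045/4021 - 980/(-55/2) = -1045/4021 - 980*(-2/55) = -1045/4021 + 392/11 = 1564737/44231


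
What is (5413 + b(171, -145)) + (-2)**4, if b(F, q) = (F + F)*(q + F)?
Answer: 14321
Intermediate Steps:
b(F, q) = 2*F*(F + q) (b(F, q) = (2*F)*(F + q) = 2*F*(F + q))
(5413 + b(171, -145)) + (-2)**4 = (5413 + 2*171*(171 - 145)) + (-2)**4 = (5413 + 2*171*26) + 16 = (5413 + 8892) + 16 = 14305 + 16 = 14321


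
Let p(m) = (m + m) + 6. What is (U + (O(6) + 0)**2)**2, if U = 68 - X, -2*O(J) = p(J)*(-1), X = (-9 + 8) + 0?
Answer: 22500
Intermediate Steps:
p(m) = 6 + 2*m (p(m) = 2*m + 6 = 6 + 2*m)
X = -1 (X = -1 + 0 = -1)
O(J) = 3 + J (O(J) = -(6 + 2*J)*(-1)/2 = -(-6 - 2*J)/2 = 3 + J)
U = 69 (U = 68 - 1*(-1) = 68 + 1 = 69)
(U + (O(6) + 0)**2)**2 = (69 + ((3 + 6) + 0)**2)**2 = (69 + (9 + 0)**2)**2 = (69 + 9**2)**2 = (69 + 81)**2 = 150**2 = 22500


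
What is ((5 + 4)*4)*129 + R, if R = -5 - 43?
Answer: 4596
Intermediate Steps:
R = -48
((5 + 4)*4)*129 + R = ((5 + 4)*4)*129 - 48 = (9*4)*129 - 48 = 36*129 - 48 = 4644 - 48 = 4596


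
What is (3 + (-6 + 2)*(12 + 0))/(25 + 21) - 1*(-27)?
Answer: 1197/46 ≈ 26.022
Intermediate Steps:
(3 + (-6 + 2)*(12 + 0))/(25 + 21) - 1*(-27) = (3 - 4*12)/46 + 27 = (3 - 48)*(1/46) + 27 = -45*1/46 + 27 = -45/46 + 27 = 1197/46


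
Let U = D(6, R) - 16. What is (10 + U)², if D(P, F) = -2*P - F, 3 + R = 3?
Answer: 324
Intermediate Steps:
R = 0 (R = -3 + 3 = 0)
D(P, F) = -F - 2*P
U = -28 (U = (-1*0 - 2*6) - 16 = (0 - 12) - 16 = -12 - 16 = -28)
(10 + U)² = (10 - 28)² = (-18)² = 324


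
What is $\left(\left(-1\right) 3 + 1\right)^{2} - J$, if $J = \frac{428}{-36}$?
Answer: $\frac{143}{9} \approx 15.889$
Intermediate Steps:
$J = - \frac{107}{9}$ ($J = 428 \left(- \frac{1}{36}\right) = - \frac{107}{9} \approx -11.889$)
$\left(\left(-1\right) 3 + 1\right)^{2} - J = \left(\left(-1\right) 3 + 1\right)^{2} - - \frac{107}{9} = \left(-3 + 1\right)^{2} + \frac{107}{9} = \left(-2\right)^{2} + \frac{107}{9} = 4 + \frac{107}{9} = \frac{143}{9}$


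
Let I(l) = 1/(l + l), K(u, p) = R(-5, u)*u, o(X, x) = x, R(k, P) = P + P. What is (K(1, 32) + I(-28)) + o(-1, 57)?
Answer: 3303/56 ≈ 58.982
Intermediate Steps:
R(k, P) = 2*P
K(u, p) = 2*u² (K(u, p) = (2*u)*u = 2*u²)
I(l) = 1/(2*l)
(K(1, 32) + I(-28)) + o(-1, 57) = (2*1² + (½)/(-28)) + 57 = (2*1 + (½)*(-1/28)) + 57 = (2 - 1/56) + 57 = 111/56 + 57 = 3303/56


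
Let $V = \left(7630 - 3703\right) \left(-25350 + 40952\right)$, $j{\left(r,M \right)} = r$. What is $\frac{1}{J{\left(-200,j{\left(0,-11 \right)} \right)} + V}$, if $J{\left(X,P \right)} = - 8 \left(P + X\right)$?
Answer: $\frac{1}{61270654} \approx 1.6321 \cdot 10^{-8}$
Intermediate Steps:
$J{\left(X,P \right)} = - 8 P - 8 X$
$V = 61269054$ ($V = 3927 \cdot 15602 = 61269054$)
$\frac{1}{J{\left(-200,j{\left(0,-11 \right)} \right)} + V} = \frac{1}{\left(\left(-8\right) 0 - -1600\right) + 61269054} = \frac{1}{\left(0 + 1600\right) + 61269054} = \frac{1}{1600 + 61269054} = \frac{1}{61270654}$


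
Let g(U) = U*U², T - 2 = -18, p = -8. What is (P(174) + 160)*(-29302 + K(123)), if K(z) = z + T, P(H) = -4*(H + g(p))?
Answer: -44142840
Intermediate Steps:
T = -16 (T = 2 - 18 = -16)
g(U) = U³
P(H) = 2048 - 4*H (P(H) = -4*(H + (-8)³) = -4*(H - 512) = -4*(-512 + H) = 2048 - 4*H)
K(z) = -16 + z (K(z) = z - 16 = -16 + z)
(P(174) + 160)*(-29302 + K(123)) = ((2048 - 4*174) + 160)*(-29302 + (-16 + 123)) = ((2048 - 696) + 160)*(-29302 + 107) = (1352 + 160)*(-29195) = 1512*(-29195) = -44142840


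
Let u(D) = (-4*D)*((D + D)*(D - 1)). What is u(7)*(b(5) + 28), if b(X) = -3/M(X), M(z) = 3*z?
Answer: -326928/5 ≈ -65386.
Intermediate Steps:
u(D) = -8*D**2*(-1 + D) (u(D) = (-4*D)*((2*D)*(-1 + D)) = (-4*D)*(2*D*(-1 + D)) = -8*D**2*(-1 + D))
b(X) = -1/X (b(X) = -3*1/(3*X) = -1/X)
u(7)*(b(5) + 28) = (8*7**2*(1 - 1*7))*(-1/5 + 28) = (8*49*(1 - 7))*(-1*1/5 + 28) = (8*49*(-6))*(-1/5 + 28) = -2352*139/5 = -326928/5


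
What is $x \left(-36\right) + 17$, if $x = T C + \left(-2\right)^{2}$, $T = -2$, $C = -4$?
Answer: $-415$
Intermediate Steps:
$x = 12$ ($x = \left(-2\right) \left(-4\right) + \left(-2\right)^{2} = 8 + 4 = 12$)
$x \left(-36\right) + 17 = 12 \left(-36\right) + 17 = -432 + 17 = -415$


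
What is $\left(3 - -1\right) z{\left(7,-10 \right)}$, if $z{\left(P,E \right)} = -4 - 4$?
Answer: $-32$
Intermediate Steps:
$z{\left(P,E \right)} = -8$ ($z{\left(P,E \right)} = -4 - 4 = -8$)
$\left(3 - -1\right) z{\left(7,-10 \right)} = \left(3 - -1\right) \left(-8\right) = \left(3 + 1\right) \left(-8\right) = 4 \left(-8\right) = -32$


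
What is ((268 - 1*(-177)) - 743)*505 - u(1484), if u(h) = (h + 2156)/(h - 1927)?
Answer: -66663430/443 ≈ -1.5048e+5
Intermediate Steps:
u(h) = (2156 + h)/(-1927 + h)
((268 - 1*(-177)) - 743)*505 - u(1484) = ((268 - 1*(-177)) - 743)*505 - (2156 + 1484)/(-1927 + 1484) = ((268 + 177) - 743)*505 - 3640/(-443) = (445 - 743)*505 - (-1)*3640/443 = -298*505 - 1*(-3640/443) = -150490 + 3640/443 = -66663430/443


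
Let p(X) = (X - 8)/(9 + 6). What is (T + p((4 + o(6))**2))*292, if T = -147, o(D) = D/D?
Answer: -638896/15 ≈ -42593.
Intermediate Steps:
o(D) = 1
p(X) = -8/15 + X/15 (p(X) = (-8 + X)/15 = (-8 + X)*(1/15) = -8/15 + X/15)
(T + p((4 + o(6))**2))*292 = (-147 + (-8/15 + (4 + 1)**2/15))*292 = (-147 + (-8/15 + (1/15)*5**2))*292 = (-147 + (-8/15 + (1/15)*25))*292 = (-147 + (-8/15 + 5/3))*292 = (-147 + 17/15)*292 = -2188/15*292 = -638896/15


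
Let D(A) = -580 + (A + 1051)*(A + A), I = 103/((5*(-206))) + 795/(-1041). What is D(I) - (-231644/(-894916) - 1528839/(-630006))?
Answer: -13037042842278069474/5439654578634925 ≈ -2396.7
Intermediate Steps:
I = -2997/3470 (I = 103/(-1030) + 795*(-1/1041) = 103*(-1/1030) - 265/347 = -⅒ - 265/347 = -2997/3470 ≈ -0.86369)
D(A) = -580 + 2*A*(1051 + A) (D(A) = -580 + (1051 + A)*(2*A) = -580 + 2*A*(1051 + A))
D(I) - (-231644/(-894916) - 1528839/(-630006)) = (-580 + 2*(-2997/3470)² + 2102*(-2997/3470)) - (-231644/(-894916) - 1528839/(-630006)) = (-580 + 2*(8982009/12040900) - 3149847/1735) - (-231644*(-1/894916) - 1528839*(-1/630006)) = (-580 + 8982009/6020450 - 3149847/1735) - (57911/223729 + 39201/16154) = -14412848081/6020450 - 1*9705894823/3614118266 = -14412848081/6020450 - 9705894823/3614118266 = -13037042842278069474/5439654578634925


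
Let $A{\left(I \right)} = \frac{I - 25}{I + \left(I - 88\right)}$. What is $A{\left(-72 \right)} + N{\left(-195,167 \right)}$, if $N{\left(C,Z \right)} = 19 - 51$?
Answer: $- \frac{7327}{232} \approx -31.582$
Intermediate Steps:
$A{\left(I \right)} = \frac{-25 + I}{-88 + 2 I}$ ($A{\left(I \right)} = \frac{-25 + I}{I + \left(I - 88\right)} = \frac{-25 + I}{I + \left(-88 + I\right)} = \frac{-25 + I}{-88 + 2 I}$)
$N{\left(C,Z \right)} = -32$
$A{\left(-72 \right)} + N{\left(-195,167 \right)} = \frac{-25 - 72}{2 \left(-44 - 72\right)} - 32 = \frac{1}{2} \frac{1}{-116} \left(-97\right) - 32 = \frac{1}{2} \left(- \frac{1}{116}\right) \left(-97\right) - 32 = \frac{97}{232} - 32 = - \frac{7327}{232}$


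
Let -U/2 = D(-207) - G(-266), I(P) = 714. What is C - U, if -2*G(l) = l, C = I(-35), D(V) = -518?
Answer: -588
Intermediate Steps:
C = 714
G(l) = -l/2
U = 1302 (U = -2*(-518 - (-1)*(-266)/2) = -2*(-518 - 1*133) = -2*(-518 - 133) = -2*(-651) = 1302)
C - U = 714 - 1*1302 = 714 - 1302 = -588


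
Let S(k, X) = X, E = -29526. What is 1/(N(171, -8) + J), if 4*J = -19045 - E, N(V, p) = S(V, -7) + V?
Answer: 4/11137 ≈ 0.00035916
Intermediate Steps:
N(V, p) = -7 + V
J = 10481/4 (J = (-19045 - 1*(-29526))/4 = (-19045 + 29526)/4 = (¼)*10481 = 10481/4 ≈ 2620.3)
1/(N(171, -8) + J) = 1/((-7 + 171) + 10481/4) = 1/(164 + 10481/4) = 1/(11137/4) = 4/11137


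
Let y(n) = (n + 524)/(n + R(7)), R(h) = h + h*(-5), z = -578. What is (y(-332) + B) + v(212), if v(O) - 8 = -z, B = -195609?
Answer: -2925353/15 ≈ -1.9502e+5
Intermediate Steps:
v(O) = 586 (v(O) = 8 - 1*(-578) = 8 + 578 = 586)
R(h) = -4*h (R(h) = h - 5*h = -4*h)
y(n) = (524 + n)/(-28 + n) (y(n) = (n + 524)/(n - 4*7) = (524 + n)/(n - 28) = (524 + n)/(-28 + n))
(y(-332) + B) + v(212) = ((524 - 332)/(-28 - 332) - 195609) + 586 = (192/(-360) - 195609) + 586 = (-1/360*192 - 195609) + 586 = (-8/15 - 195609) + 586 = -2934143/15 + 586 = -2925353/15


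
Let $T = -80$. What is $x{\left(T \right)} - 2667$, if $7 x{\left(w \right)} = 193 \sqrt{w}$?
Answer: $-2667 + \frac{772 i \sqrt{5}}{7} \approx -2667.0 + 246.61 i$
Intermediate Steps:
$x{\left(w \right)} = \frac{193 \sqrt{w}}{7}$
$x{\left(T \right)} - 2667 = \frac{193 \sqrt{-80}}{7} - 2667 = \frac{193 \cdot 4 i \sqrt{5}}{7} - 2667 = \frac{772 i \sqrt{5}}{7} - 2667 = -2667 + \frac{772 i \sqrt{5}}{7}$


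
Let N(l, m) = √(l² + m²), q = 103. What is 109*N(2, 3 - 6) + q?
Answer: 103 + 109*√13 ≈ 496.00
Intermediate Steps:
109*N(2, 3 - 6) + q = 109*√(2² + (3 - 6)²) + 103 = 109*√(4 + (-3)²) + 103 = 109*√(4 + 9) + 103 = 109*√13 + 103 = 103 + 109*√13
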